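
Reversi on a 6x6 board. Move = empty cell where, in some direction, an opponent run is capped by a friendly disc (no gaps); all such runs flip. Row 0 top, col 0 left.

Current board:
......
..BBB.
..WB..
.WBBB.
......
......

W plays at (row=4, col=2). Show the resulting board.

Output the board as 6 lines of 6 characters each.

Place W at (4,2); scan 8 dirs for brackets.
Dir NW: first cell 'W' (not opp) -> no flip
Dir N: opp run (3,2) capped by W -> flip
Dir NE: opp run (3,3), next='.' -> no flip
Dir W: first cell '.' (not opp) -> no flip
Dir E: first cell '.' (not opp) -> no flip
Dir SW: first cell '.' (not opp) -> no flip
Dir S: first cell '.' (not opp) -> no flip
Dir SE: first cell '.' (not opp) -> no flip
All flips: (3,2)

Answer: ......
..BBB.
..WB..
.WWBB.
..W...
......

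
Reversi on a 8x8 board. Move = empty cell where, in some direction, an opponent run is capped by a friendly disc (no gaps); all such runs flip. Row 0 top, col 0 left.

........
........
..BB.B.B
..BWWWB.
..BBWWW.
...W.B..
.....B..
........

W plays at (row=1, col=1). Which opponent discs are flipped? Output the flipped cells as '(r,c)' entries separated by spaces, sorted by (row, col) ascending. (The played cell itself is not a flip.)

Dir NW: first cell '.' (not opp) -> no flip
Dir N: first cell '.' (not opp) -> no flip
Dir NE: first cell '.' (not opp) -> no flip
Dir W: first cell '.' (not opp) -> no flip
Dir E: first cell '.' (not opp) -> no flip
Dir SW: first cell '.' (not opp) -> no flip
Dir S: first cell '.' (not opp) -> no flip
Dir SE: opp run (2,2) capped by W -> flip

Answer: (2,2)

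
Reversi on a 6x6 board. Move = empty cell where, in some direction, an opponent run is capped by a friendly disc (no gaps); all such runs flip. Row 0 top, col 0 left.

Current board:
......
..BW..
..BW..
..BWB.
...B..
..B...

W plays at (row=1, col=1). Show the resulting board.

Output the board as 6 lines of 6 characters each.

Answer: ......
.WWW..
..WW..
..BWB.
...B..
..B...

Derivation:
Place W at (1,1); scan 8 dirs for brackets.
Dir NW: first cell '.' (not opp) -> no flip
Dir N: first cell '.' (not opp) -> no flip
Dir NE: first cell '.' (not opp) -> no flip
Dir W: first cell '.' (not opp) -> no flip
Dir E: opp run (1,2) capped by W -> flip
Dir SW: first cell '.' (not opp) -> no flip
Dir S: first cell '.' (not opp) -> no flip
Dir SE: opp run (2,2) capped by W -> flip
All flips: (1,2) (2,2)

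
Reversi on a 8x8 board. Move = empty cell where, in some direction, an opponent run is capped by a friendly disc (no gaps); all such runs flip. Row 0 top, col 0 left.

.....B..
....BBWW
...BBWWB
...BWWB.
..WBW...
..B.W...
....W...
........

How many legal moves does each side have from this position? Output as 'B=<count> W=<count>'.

-- B to move --
(0,6): flips 2 -> legal
(0,7): flips 4 -> legal
(3,1): no bracket -> illegal
(3,2): flips 1 -> legal
(3,7): flips 1 -> legal
(4,1): flips 1 -> legal
(4,5): flips 4 -> legal
(4,6): flips 1 -> legal
(5,1): flips 1 -> legal
(5,3): no bracket -> illegal
(5,5): flips 1 -> legal
(6,3): no bracket -> illegal
(6,5): flips 1 -> legal
(7,3): no bracket -> illegal
(7,4): flips 4 -> legal
(7,5): no bracket -> illegal
B mobility = 11
-- W to move --
(0,3): flips 1 -> legal
(0,4): flips 3 -> legal
(0,6): flips 3 -> legal
(1,2): flips 1 -> legal
(1,3): flips 3 -> legal
(2,2): flips 3 -> legal
(3,2): flips 2 -> legal
(3,7): flips 2 -> legal
(4,1): no bracket -> illegal
(4,5): no bracket -> illegal
(4,6): flips 1 -> legal
(4,7): flips 1 -> legal
(5,1): no bracket -> illegal
(5,3): no bracket -> illegal
(6,1): flips 2 -> legal
(6,2): flips 1 -> legal
(6,3): no bracket -> illegal
W mobility = 12

Answer: B=11 W=12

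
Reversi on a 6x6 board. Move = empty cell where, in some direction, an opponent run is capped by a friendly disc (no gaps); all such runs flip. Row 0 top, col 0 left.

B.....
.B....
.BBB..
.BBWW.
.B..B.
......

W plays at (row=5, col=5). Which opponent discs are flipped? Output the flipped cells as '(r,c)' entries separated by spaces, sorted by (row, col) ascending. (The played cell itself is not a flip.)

Dir NW: opp run (4,4) capped by W -> flip
Dir N: first cell '.' (not opp) -> no flip
Dir NE: edge -> no flip
Dir W: first cell '.' (not opp) -> no flip
Dir E: edge -> no flip
Dir SW: edge -> no flip
Dir S: edge -> no flip
Dir SE: edge -> no flip

Answer: (4,4)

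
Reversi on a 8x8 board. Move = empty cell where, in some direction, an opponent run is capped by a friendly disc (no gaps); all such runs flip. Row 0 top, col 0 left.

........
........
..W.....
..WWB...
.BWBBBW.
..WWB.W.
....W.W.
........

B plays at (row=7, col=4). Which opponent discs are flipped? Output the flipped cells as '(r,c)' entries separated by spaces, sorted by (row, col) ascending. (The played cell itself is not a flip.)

Answer: (6,4)

Derivation:
Dir NW: first cell '.' (not opp) -> no flip
Dir N: opp run (6,4) capped by B -> flip
Dir NE: first cell '.' (not opp) -> no flip
Dir W: first cell '.' (not opp) -> no flip
Dir E: first cell '.' (not opp) -> no flip
Dir SW: edge -> no flip
Dir S: edge -> no flip
Dir SE: edge -> no flip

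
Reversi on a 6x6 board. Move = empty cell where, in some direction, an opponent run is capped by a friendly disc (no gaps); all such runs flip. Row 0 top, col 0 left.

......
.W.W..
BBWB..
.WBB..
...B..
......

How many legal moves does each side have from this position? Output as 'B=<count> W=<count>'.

-- B to move --
(0,0): flips 2 -> legal
(0,1): flips 1 -> legal
(0,2): flips 1 -> legal
(0,3): flips 1 -> legal
(0,4): no bracket -> illegal
(1,0): no bracket -> illegal
(1,2): flips 1 -> legal
(1,4): no bracket -> illegal
(2,4): no bracket -> illegal
(3,0): flips 1 -> legal
(4,0): no bracket -> illegal
(4,1): flips 1 -> legal
(4,2): flips 1 -> legal
B mobility = 8
-- W to move --
(1,0): no bracket -> illegal
(1,2): no bracket -> illegal
(1,4): no bracket -> illegal
(2,4): flips 1 -> legal
(3,0): no bracket -> illegal
(3,4): flips 2 -> legal
(4,1): no bracket -> illegal
(4,2): flips 1 -> legal
(4,4): flips 1 -> legal
(5,2): no bracket -> illegal
(5,3): flips 3 -> legal
(5,4): no bracket -> illegal
W mobility = 5

Answer: B=8 W=5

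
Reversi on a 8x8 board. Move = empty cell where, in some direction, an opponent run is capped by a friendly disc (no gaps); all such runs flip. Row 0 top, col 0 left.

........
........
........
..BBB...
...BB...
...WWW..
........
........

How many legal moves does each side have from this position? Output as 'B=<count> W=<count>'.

-- B to move --
(4,2): no bracket -> illegal
(4,5): no bracket -> illegal
(4,6): no bracket -> illegal
(5,2): no bracket -> illegal
(5,6): no bracket -> illegal
(6,2): flips 1 -> legal
(6,3): flips 1 -> legal
(6,4): flips 1 -> legal
(6,5): flips 1 -> legal
(6,6): flips 1 -> legal
B mobility = 5
-- W to move --
(2,1): flips 2 -> legal
(2,2): flips 2 -> legal
(2,3): flips 2 -> legal
(2,4): flips 2 -> legal
(2,5): no bracket -> illegal
(3,1): no bracket -> illegal
(3,5): flips 1 -> legal
(4,1): no bracket -> illegal
(4,2): no bracket -> illegal
(4,5): no bracket -> illegal
(5,2): no bracket -> illegal
W mobility = 5

Answer: B=5 W=5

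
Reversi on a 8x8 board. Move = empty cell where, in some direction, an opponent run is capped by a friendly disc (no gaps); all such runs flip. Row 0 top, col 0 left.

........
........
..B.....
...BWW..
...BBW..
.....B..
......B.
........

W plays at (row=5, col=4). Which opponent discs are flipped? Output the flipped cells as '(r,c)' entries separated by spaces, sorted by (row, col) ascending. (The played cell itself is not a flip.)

Answer: (4,4)

Derivation:
Dir NW: opp run (4,3), next='.' -> no flip
Dir N: opp run (4,4) capped by W -> flip
Dir NE: first cell 'W' (not opp) -> no flip
Dir W: first cell '.' (not opp) -> no flip
Dir E: opp run (5,5), next='.' -> no flip
Dir SW: first cell '.' (not opp) -> no flip
Dir S: first cell '.' (not opp) -> no flip
Dir SE: first cell '.' (not opp) -> no flip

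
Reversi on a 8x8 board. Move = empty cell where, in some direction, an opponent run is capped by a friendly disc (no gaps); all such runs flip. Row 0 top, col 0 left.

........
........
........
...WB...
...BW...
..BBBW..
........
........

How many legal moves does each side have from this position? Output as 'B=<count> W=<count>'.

-- B to move --
(2,2): no bracket -> illegal
(2,3): flips 1 -> legal
(2,4): no bracket -> illegal
(3,2): flips 1 -> legal
(3,5): flips 1 -> legal
(4,2): no bracket -> illegal
(4,5): flips 1 -> legal
(4,6): no bracket -> illegal
(5,6): flips 1 -> legal
(6,4): no bracket -> illegal
(6,5): no bracket -> illegal
(6,6): no bracket -> illegal
B mobility = 5
-- W to move --
(2,3): no bracket -> illegal
(2,4): flips 1 -> legal
(2,5): no bracket -> illegal
(3,2): no bracket -> illegal
(3,5): flips 1 -> legal
(4,1): no bracket -> illegal
(4,2): flips 1 -> legal
(4,5): no bracket -> illegal
(5,1): flips 3 -> legal
(6,1): no bracket -> illegal
(6,2): flips 1 -> legal
(6,3): flips 2 -> legal
(6,4): flips 1 -> legal
(6,5): no bracket -> illegal
W mobility = 7

Answer: B=5 W=7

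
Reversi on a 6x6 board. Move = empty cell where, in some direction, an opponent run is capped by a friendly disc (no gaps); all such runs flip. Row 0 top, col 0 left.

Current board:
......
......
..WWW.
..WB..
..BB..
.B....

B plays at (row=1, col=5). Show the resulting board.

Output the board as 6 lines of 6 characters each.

Answer: ......
.....B
..WWB.
..WB..
..BB..
.B....

Derivation:
Place B at (1,5); scan 8 dirs for brackets.
Dir NW: first cell '.' (not opp) -> no flip
Dir N: first cell '.' (not opp) -> no flip
Dir NE: edge -> no flip
Dir W: first cell '.' (not opp) -> no flip
Dir E: edge -> no flip
Dir SW: opp run (2,4) capped by B -> flip
Dir S: first cell '.' (not opp) -> no flip
Dir SE: edge -> no flip
All flips: (2,4)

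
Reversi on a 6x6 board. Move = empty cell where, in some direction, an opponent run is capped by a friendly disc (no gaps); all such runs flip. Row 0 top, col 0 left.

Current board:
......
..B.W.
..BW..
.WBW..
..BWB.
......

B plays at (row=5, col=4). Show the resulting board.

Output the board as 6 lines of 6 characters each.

Answer: ......
..B.W.
..BW..
.WBW..
..BBB.
....B.

Derivation:
Place B at (5,4); scan 8 dirs for brackets.
Dir NW: opp run (4,3) capped by B -> flip
Dir N: first cell 'B' (not opp) -> no flip
Dir NE: first cell '.' (not opp) -> no flip
Dir W: first cell '.' (not opp) -> no flip
Dir E: first cell '.' (not opp) -> no flip
Dir SW: edge -> no flip
Dir S: edge -> no flip
Dir SE: edge -> no flip
All flips: (4,3)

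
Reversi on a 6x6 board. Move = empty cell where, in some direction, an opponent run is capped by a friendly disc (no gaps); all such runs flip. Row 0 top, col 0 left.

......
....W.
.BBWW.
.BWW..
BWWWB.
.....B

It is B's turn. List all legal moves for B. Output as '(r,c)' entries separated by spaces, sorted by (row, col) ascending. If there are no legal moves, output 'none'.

Answer: (2,5) (3,4) (5,1) (5,2) (5,3) (5,4)

Derivation:
(0,3): no bracket -> illegal
(0,4): no bracket -> illegal
(0,5): no bracket -> illegal
(1,2): no bracket -> illegal
(1,3): no bracket -> illegal
(1,5): no bracket -> illegal
(2,5): flips 2 -> legal
(3,0): no bracket -> illegal
(3,4): flips 2 -> legal
(3,5): no bracket -> illegal
(5,0): no bracket -> illegal
(5,1): flips 1 -> legal
(5,2): flips 2 -> legal
(5,3): flips 1 -> legal
(5,4): flips 2 -> legal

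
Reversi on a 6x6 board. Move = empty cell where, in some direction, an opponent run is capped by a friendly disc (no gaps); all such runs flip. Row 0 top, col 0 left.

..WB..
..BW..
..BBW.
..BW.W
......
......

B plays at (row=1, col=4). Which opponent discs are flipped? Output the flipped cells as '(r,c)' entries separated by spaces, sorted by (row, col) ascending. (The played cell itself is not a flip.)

Answer: (1,3)

Derivation:
Dir NW: first cell 'B' (not opp) -> no flip
Dir N: first cell '.' (not opp) -> no flip
Dir NE: first cell '.' (not opp) -> no flip
Dir W: opp run (1,3) capped by B -> flip
Dir E: first cell '.' (not opp) -> no flip
Dir SW: first cell 'B' (not opp) -> no flip
Dir S: opp run (2,4), next='.' -> no flip
Dir SE: first cell '.' (not opp) -> no flip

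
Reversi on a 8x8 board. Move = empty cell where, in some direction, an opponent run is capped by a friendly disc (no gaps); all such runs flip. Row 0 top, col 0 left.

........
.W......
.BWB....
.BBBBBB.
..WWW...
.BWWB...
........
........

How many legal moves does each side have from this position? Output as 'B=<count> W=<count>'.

-- B to move --
(0,0): flips 2 -> legal
(0,1): flips 1 -> legal
(0,2): no bracket -> illegal
(1,0): no bracket -> illegal
(1,2): flips 1 -> legal
(1,3): flips 1 -> legal
(2,0): no bracket -> illegal
(4,1): no bracket -> illegal
(4,5): no bracket -> illegal
(5,5): flips 1 -> legal
(6,1): flips 2 -> legal
(6,2): flips 4 -> legal
(6,3): flips 2 -> legal
(6,4): flips 2 -> legal
B mobility = 9
-- W to move --
(1,0): flips 2 -> legal
(1,2): no bracket -> illegal
(1,3): flips 2 -> legal
(1,4): no bracket -> illegal
(2,0): flips 2 -> legal
(2,4): flips 3 -> legal
(2,5): flips 1 -> legal
(2,6): flips 1 -> legal
(2,7): no bracket -> illegal
(3,0): no bracket -> illegal
(3,7): no bracket -> illegal
(4,0): flips 1 -> legal
(4,1): flips 2 -> legal
(4,5): no bracket -> illegal
(4,6): no bracket -> illegal
(4,7): no bracket -> illegal
(5,0): flips 1 -> legal
(5,5): flips 1 -> legal
(6,0): flips 1 -> legal
(6,1): no bracket -> illegal
(6,2): no bracket -> illegal
(6,3): no bracket -> illegal
(6,4): flips 1 -> legal
(6,5): flips 1 -> legal
W mobility = 13

Answer: B=9 W=13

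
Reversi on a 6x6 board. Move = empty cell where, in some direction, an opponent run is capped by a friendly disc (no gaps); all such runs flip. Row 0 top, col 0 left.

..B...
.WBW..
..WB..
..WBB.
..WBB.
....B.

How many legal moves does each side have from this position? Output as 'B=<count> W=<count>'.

Answer: B=11 W=6

Derivation:
-- B to move --
(0,0): flips 2 -> legal
(0,1): no bracket -> illegal
(0,3): flips 1 -> legal
(0,4): no bracket -> illegal
(1,0): flips 1 -> legal
(1,4): flips 1 -> legal
(2,0): flips 1 -> legal
(2,1): flips 2 -> legal
(2,4): flips 1 -> legal
(3,1): flips 1 -> legal
(4,1): flips 2 -> legal
(5,1): flips 1 -> legal
(5,2): flips 3 -> legal
(5,3): no bracket -> illegal
B mobility = 11
-- W to move --
(0,1): no bracket -> illegal
(0,3): no bracket -> illegal
(1,4): flips 1 -> legal
(2,1): no bracket -> illegal
(2,4): flips 2 -> legal
(2,5): no bracket -> illegal
(3,5): flips 2 -> legal
(4,5): flips 2 -> legal
(5,2): no bracket -> illegal
(5,3): flips 3 -> legal
(5,5): flips 2 -> legal
W mobility = 6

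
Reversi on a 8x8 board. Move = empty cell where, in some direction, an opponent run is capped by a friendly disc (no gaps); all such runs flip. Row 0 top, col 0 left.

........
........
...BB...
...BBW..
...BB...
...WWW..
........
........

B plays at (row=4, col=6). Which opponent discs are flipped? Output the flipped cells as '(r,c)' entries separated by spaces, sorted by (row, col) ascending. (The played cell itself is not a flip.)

Dir NW: opp run (3,5) capped by B -> flip
Dir N: first cell '.' (not opp) -> no flip
Dir NE: first cell '.' (not opp) -> no flip
Dir W: first cell '.' (not opp) -> no flip
Dir E: first cell '.' (not opp) -> no flip
Dir SW: opp run (5,5), next='.' -> no flip
Dir S: first cell '.' (not opp) -> no flip
Dir SE: first cell '.' (not opp) -> no flip

Answer: (3,5)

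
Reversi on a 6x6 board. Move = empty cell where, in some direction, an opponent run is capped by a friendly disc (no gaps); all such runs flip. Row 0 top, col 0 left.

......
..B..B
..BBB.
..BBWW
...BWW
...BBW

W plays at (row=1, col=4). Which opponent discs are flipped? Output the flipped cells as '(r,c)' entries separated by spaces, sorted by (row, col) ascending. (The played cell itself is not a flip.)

Dir NW: first cell '.' (not opp) -> no flip
Dir N: first cell '.' (not opp) -> no flip
Dir NE: first cell '.' (not opp) -> no flip
Dir W: first cell '.' (not opp) -> no flip
Dir E: opp run (1,5), next=edge -> no flip
Dir SW: opp run (2,3) (3,2), next='.' -> no flip
Dir S: opp run (2,4) capped by W -> flip
Dir SE: first cell '.' (not opp) -> no flip

Answer: (2,4)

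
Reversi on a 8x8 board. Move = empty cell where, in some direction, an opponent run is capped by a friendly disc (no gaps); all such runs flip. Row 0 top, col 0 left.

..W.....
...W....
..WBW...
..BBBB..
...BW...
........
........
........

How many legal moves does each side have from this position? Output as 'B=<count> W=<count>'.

-- B to move --
(0,1): no bracket -> illegal
(0,3): flips 1 -> legal
(0,4): no bracket -> illegal
(1,1): flips 1 -> legal
(1,2): flips 1 -> legal
(1,4): flips 1 -> legal
(1,5): flips 1 -> legal
(2,1): flips 1 -> legal
(2,5): flips 1 -> legal
(3,1): no bracket -> illegal
(4,5): flips 1 -> legal
(5,3): flips 1 -> legal
(5,4): flips 1 -> legal
(5,5): flips 1 -> legal
B mobility = 11
-- W to move --
(1,2): no bracket -> illegal
(1,4): no bracket -> illegal
(2,1): no bracket -> illegal
(2,5): no bracket -> illegal
(2,6): flips 1 -> legal
(3,1): no bracket -> illegal
(3,6): no bracket -> illegal
(4,1): no bracket -> illegal
(4,2): flips 3 -> legal
(4,5): no bracket -> illegal
(4,6): flips 1 -> legal
(5,2): no bracket -> illegal
(5,3): flips 3 -> legal
(5,4): no bracket -> illegal
W mobility = 4

Answer: B=11 W=4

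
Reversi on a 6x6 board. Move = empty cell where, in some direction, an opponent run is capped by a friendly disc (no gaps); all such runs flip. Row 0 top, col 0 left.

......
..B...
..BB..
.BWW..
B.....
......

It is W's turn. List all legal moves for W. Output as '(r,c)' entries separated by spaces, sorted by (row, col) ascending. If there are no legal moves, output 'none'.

Answer: (0,2) (1,1) (1,3) (1,4) (3,0)

Derivation:
(0,1): no bracket -> illegal
(0,2): flips 2 -> legal
(0,3): no bracket -> illegal
(1,1): flips 1 -> legal
(1,3): flips 1 -> legal
(1,4): flips 1 -> legal
(2,0): no bracket -> illegal
(2,1): no bracket -> illegal
(2,4): no bracket -> illegal
(3,0): flips 1 -> legal
(3,4): no bracket -> illegal
(4,1): no bracket -> illegal
(4,2): no bracket -> illegal
(5,0): no bracket -> illegal
(5,1): no bracket -> illegal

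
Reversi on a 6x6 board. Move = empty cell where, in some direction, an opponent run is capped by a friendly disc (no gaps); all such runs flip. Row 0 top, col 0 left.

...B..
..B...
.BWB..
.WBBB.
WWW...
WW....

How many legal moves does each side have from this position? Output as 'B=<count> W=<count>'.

Answer: B=3 W=7

Derivation:
-- B to move --
(1,1): flips 1 -> legal
(1,3): no bracket -> illegal
(2,0): no bracket -> illegal
(3,0): flips 1 -> legal
(4,3): no bracket -> illegal
(5,2): flips 1 -> legal
(5,3): no bracket -> illegal
B mobility = 3
-- W to move --
(0,1): no bracket -> illegal
(0,2): flips 1 -> legal
(0,4): no bracket -> illegal
(1,0): no bracket -> illegal
(1,1): flips 1 -> legal
(1,3): no bracket -> illegal
(1,4): flips 2 -> legal
(2,0): flips 1 -> legal
(2,4): flips 2 -> legal
(2,5): no bracket -> illegal
(3,0): no bracket -> illegal
(3,5): flips 3 -> legal
(4,3): no bracket -> illegal
(4,4): flips 1 -> legal
(4,5): no bracket -> illegal
W mobility = 7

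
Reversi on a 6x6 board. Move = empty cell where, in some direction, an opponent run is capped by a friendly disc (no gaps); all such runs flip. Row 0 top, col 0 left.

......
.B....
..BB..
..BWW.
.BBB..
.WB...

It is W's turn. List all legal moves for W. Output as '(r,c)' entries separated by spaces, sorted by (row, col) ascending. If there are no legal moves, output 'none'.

Answer: (0,0) (1,2) (1,3) (3,1) (5,3)

Derivation:
(0,0): flips 2 -> legal
(0,1): no bracket -> illegal
(0,2): no bracket -> illegal
(1,0): no bracket -> illegal
(1,2): flips 1 -> legal
(1,3): flips 1 -> legal
(1,4): no bracket -> illegal
(2,0): no bracket -> illegal
(2,1): no bracket -> illegal
(2,4): no bracket -> illegal
(3,0): no bracket -> illegal
(3,1): flips 2 -> legal
(4,0): no bracket -> illegal
(4,4): no bracket -> illegal
(5,0): no bracket -> illegal
(5,3): flips 2 -> legal
(5,4): no bracket -> illegal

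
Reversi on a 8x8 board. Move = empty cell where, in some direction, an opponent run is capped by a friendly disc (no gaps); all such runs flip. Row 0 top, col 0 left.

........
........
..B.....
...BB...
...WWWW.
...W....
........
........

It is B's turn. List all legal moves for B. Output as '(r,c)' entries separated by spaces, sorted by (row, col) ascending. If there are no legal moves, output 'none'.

Answer: (5,2) (5,4) (5,5) (5,6) (6,3)

Derivation:
(3,2): no bracket -> illegal
(3,5): no bracket -> illegal
(3,6): no bracket -> illegal
(3,7): no bracket -> illegal
(4,2): no bracket -> illegal
(4,7): no bracket -> illegal
(5,2): flips 1 -> legal
(5,4): flips 1 -> legal
(5,5): flips 1 -> legal
(5,6): flips 1 -> legal
(5,7): no bracket -> illegal
(6,2): no bracket -> illegal
(6,3): flips 2 -> legal
(6,4): no bracket -> illegal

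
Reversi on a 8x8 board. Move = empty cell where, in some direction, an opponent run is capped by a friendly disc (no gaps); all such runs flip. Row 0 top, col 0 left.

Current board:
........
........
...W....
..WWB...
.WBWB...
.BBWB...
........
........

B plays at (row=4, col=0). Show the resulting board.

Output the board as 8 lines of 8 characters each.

Place B at (4,0); scan 8 dirs for brackets.
Dir NW: edge -> no flip
Dir N: first cell '.' (not opp) -> no flip
Dir NE: first cell '.' (not opp) -> no flip
Dir W: edge -> no flip
Dir E: opp run (4,1) capped by B -> flip
Dir SW: edge -> no flip
Dir S: first cell '.' (not opp) -> no flip
Dir SE: first cell 'B' (not opp) -> no flip
All flips: (4,1)

Answer: ........
........
...W....
..WWB...
BBBWB...
.BBWB...
........
........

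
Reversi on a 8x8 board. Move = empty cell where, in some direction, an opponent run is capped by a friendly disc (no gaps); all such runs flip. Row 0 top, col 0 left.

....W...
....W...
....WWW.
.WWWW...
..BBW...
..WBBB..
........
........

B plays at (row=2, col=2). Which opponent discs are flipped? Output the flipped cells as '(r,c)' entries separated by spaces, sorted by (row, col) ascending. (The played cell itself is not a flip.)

Dir NW: first cell '.' (not opp) -> no flip
Dir N: first cell '.' (not opp) -> no flip
Dir NE: first cell '.' (not opp) -> no flip
Dir W: first cell '.' (not opp) -> no flip
Dir E: first cell '.' (not opp) -> no flip
Dir SW: opp run (3,1), next='.' -> no flip
Dir S: opp run (3,2) capped by B -> flip
Dir SE: opp run (3,3) (4,4) capped by B -> flip

Answer: (3,2) (3,3) (4,4)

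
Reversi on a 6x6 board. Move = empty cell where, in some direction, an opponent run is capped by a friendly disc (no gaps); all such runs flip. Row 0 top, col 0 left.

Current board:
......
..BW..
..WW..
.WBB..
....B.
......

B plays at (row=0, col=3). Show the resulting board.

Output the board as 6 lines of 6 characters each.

Answer: ...B..
..BB..
..WB..
.WBB..
....B.
......

Derivation:
Place B at (0,3); scan 8 dirs for brackets.
Dir NW: edge -> no flip
Dir N: edge -> no flip
Dir NE: edge -> no flip
Dir W: first cell '.' (not opp) -> no flip
Dir E: first cell '.' (not opp) -> no flip
Dir SW: first cell 'B' (not opp) -> no flip
Dir S: opp run (1,3) (2,3) capped by B -> flip
Dir SE: first cell '.' (not opp) -> no flip
All flips: (1,3) (2,3)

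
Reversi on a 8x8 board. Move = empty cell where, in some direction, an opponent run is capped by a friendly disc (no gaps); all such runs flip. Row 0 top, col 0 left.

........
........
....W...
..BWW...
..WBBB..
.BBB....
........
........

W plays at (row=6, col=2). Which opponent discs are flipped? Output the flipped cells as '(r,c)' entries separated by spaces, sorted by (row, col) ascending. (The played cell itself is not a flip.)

Dir NW: opp run (5,1), next='.' -> no flip
Dir N: opp run (5,2) capped by W -> flip
Dir NE: opp run (5,3) (4,4), next='.' -> no flip
Dir W: first cell '.' (not opp) -> no flip
Dir E: first cell '.' (not opp) -> no flip
Dir SW: first cell '.' (not opp) -> no flip
Dir S: first cell '.' (not opp) -> no flip
Dir SE: first cell '.' (not opp) -> no flip

Answer: (5,2)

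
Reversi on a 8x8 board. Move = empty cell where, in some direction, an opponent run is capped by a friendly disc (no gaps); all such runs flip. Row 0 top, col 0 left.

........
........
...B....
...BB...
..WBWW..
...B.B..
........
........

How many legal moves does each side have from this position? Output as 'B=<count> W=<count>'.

Answer: B=7 W=7

Derivation:
-- B to move --
(3,1): flips 1 -> legal
(3,2): no bracket -> illegal
(3,5): flips 2 -> legal
(3,6): no bracket -> illegal
(4,1): flips 1 -> legal
(4,6): flips 2 -> legal
(5,1): flips 1 -> legal
(5,2): no bracket -> illegal
(5,4): flips 1 -> legal
(5,6): flips 1 -> legal
B mobility = 7
-- W to move --
(1,2): flips 2 -> legal
(1,3): no bracket -> illegal
(1,4): no bracket -> illegal
(2,2): flips 1 -> legal
(2,4): flips 2 -> legal
(2,5): no bracket -> illegal
(3,2): no bracket -> illegal
(3,5): no bracket -> illegal
(4,6): no bracket -> illegal
(5,2): no bracket -> illegal
(5,4): no bracket -> illegal
(5,6): no bracket -> illegal
(6,2): flips 1 -> legal
(6,3): no bracket -> illegal
(6,4): flips 1 -> legal
(6,5): flips 1 -> legal
(6,6): flips 1 -> legal
W mobility = 7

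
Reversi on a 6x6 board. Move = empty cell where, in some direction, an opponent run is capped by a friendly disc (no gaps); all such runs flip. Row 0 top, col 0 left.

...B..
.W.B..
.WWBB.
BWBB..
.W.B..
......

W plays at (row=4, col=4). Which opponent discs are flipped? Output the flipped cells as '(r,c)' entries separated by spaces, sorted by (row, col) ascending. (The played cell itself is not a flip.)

Answer: (3,3)

Derivation:
Dir NW: opp run (3,3) capped by W -> flip
Dir N: first cell '.' (not opp) -> no flip
Dir NE: first cell '.' (not opp) -> no flip
Dir W: opp run (4,3), next='.' -> no flip
Dir E: first cell '.' (not opp) -> no flip
Dir SW: first cell '.' (not opp) -> no flip
Dir S: first cell '.' (not opp) -> no flip
Dir SE: first cell '.' (not opp) -> no flip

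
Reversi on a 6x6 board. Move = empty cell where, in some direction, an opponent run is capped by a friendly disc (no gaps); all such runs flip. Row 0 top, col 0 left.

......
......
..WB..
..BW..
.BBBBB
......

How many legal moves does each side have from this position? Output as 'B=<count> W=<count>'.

Answer: B=5 W=7

Derivation:
-- B to move --
(1,1): flips 2 -> legal
(1,2): flips 1 -> legal
(1,3): no bracket -> illegal
(2,1): flips 1 -> legal
(2,4): flips 1 -> legal
(3,1): no bracket -> illegal
(3,4): flips 1 -> legal
B mobility = 5
-- W to move --
(1,2): no bracket -> illegal
(1,3): flips 1 -> legal
(1,4): no bracket -> illegal
(2,1): no bracket -> illegal
(2,4): flips 1 -> legal
(3,0): no bracket -> illegal
(3,1): flips 1 -> legal
(3,4): no bracket -> illegal
(3,5): no bracket -> illegal
(4,0): no bracket -> illegal
(5,0): no bracket -> illegal
(5,1): flips 1 -> legal
(5,2): flips 2 -> legal
(5,3): flips 1 -> legal
(5,4): no bracket -> illegal
(5,5): flips 1 -> legal
W mobility = 7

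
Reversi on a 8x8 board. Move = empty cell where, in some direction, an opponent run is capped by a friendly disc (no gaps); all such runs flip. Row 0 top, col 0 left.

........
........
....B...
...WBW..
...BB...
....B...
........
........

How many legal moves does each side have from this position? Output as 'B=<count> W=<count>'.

Answer: B=7 W=4

Derivation:
-- B to move --
(2,2): flips 1 -> legal
(2,3): flips 1 -> legal
(2,5): no bracket -> illegal
(2,6): flips 1 -> legal
(3,2): flips 1 -> legal
(3,6): flips 1 -> legal
(4,2): flips 1 -> legal
(4,5): no bracket -> illegal
(4,6): flips 1 -> legal
B mobility = 7
-- W to move --
(1,3): flips 1 -> legal
(1,4): no bracket -> illegal
(1,5): flips 1 -> legal
(2,3): no bracket -> illegal
(2,5): no bracket -> illegal
(3,2): no bracket -> illegal
(4,2): no bracket -> illegal
(4,5): no bracket -> illegal
(5,2): no bracket -> illegal
(5,3): flips 2 -> legal
(5,5): flips 1 -> legal
(6,3): no bracket -> illegal
(6,4): no bracket -> illegal
(6,5): no bracket -> illegal
W mobility = 4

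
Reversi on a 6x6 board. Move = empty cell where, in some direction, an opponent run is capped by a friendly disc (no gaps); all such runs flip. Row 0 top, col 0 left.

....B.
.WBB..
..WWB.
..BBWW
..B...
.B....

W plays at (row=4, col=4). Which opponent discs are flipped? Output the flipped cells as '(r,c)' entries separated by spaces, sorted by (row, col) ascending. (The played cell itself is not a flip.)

Answer: (3,3)

Derivation:
Dir NW: opp run (3,3) capped by W -> flip
Dir N: first cell 'W' (not opp) -> no flip
Dir NE: first cell 'W' (not opp) -> no flip
Dir W: first cell '.' (not opp) -> no flip
Dir E: first cell '.' (not opp) -> no flip
Dir SW: first cell '.' (not opp) -> no flip
Dir S: first cell '.' (not opp) -> no flip
Dir SE: first cell '.' (not opp) -> no flip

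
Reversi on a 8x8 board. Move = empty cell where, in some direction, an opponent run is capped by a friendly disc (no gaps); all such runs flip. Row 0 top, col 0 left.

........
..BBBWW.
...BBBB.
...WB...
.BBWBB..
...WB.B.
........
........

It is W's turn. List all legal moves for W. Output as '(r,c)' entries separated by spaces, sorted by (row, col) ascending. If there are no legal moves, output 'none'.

(0,1): no bracket -> illegal
(0,2): no bracket -> illegal
(0,3): flips 2 -> legal
(0,4): no bracket -> illegal
(0,5): no bracket -> illegal
(1,1): flips 3 -> legal
(1,7): no bracket -> illegal
(2,1): no bracket -> illegal
(2,2): no bracket -> illegal
(2,7): no bracket -> illegal
(3,0): no bracket -> illegal
(3,1): flips 1 -> legal
(3,2): no bracket -> illegal
(3,5): flips 3 -> legal
(3,6): flips 1 -> legal
(3,7): flips 1 -> legal
(4,0): flips 2 -> legal
(4,6): flips 2 -> legal
(4,7): no bracket -> illegal
(5,0): no bracket -> illegal
(5,1): flips 1 -> legal
(5,2): no bracket -> illegal
(5,5): flips 2 -> legal
(5,7): no bracket -> illegal
(6,3): no bracket -> illegal
(6,4): no bracket -> illegal
(6,5): flips 1 -> legal
(6,6): no bracket -> illegal
(6,7): no bracket -> illegal

Answer: (0,3) (1,1) (3,1) (3,5) (3,6) (3,7) (4,0) (4,6) (5,1) (5,5) (6,5)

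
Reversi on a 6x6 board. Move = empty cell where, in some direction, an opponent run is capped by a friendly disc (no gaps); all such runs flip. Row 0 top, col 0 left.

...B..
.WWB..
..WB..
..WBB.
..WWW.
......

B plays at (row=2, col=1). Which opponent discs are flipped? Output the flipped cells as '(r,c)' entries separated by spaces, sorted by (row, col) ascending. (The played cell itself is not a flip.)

Answer: (1,2) (2,2)

Derivation:
Dir NW: first cell '.' (not opp) -> no flip
Dir N: opp run (1,1), next='.' -> no flip
Dir NE: opp run (1,2) capped by B -> flip
Dir W: first cell '.' (not opp) -> no flip
Dir E: opp run (2,2) capped by B -> flip
Dir SW: first cell '.' (not opp) -> no flip
Dir S: first cell '.' (not opp) -> no flip
Dir SE: opp run (3,2) (4,3), next='.' -> no flip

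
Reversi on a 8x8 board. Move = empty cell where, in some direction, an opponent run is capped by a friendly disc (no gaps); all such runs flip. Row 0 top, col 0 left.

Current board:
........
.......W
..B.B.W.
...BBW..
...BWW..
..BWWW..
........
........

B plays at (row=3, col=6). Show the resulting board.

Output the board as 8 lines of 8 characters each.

Place B at (3,6); scan 8 dirs for brackets.
Dir NW: first cell '.' (not opp) -> no flip
Dir N: opp run (2,6), next='.' -> no flip
Dir NE: first cell '.' (not opp) -> no flip
Dir W: opp run (3,5) capped by B -> flip
Dir E: first cell '.' (not opp) -> no flip
Dir SW: opp run (4,5) (5,4), next='.' -> no flip
Dir S: first cell '.' (not opp) -> no flip
Dir SE: first cell '.' (not opp) -> no flip
All flips: (3,5)

Answer: ........
.......W
..B.B.W.
...BBBB.
...BWW..
..BWWW..
........
........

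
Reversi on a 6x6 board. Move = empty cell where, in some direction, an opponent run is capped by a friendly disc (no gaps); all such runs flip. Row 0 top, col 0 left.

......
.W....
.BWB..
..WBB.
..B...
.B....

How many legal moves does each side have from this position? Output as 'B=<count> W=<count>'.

-- B to move --
(0,0): flips 2 -> legal
(0,1): flips 1 -> legal
(0,2): no bracket -> illegal
(1,0): no bracket -> illegal
(1,2): flips 2 -> legal
(1,3): no bracket -> illegal
(2,0): no bracket -> illegal
(3,1): flips 1 -> legal
(4,1): flips 1 -> legal
(4,3): flips 1 -> legal
B mobility = 6
-- W to move --
(1,0): flips 1 -> legal
(1,2): no bracket -> illegal
(1,3): no bracket -> illegal
(1,4): flips 1 -> legal
(2,0): flips 1 -> legal
(2,4): flips 1 -> legal
(2,5): no bracket -> illegal
(3,0): no bracket -> illegal
(3,1): flips 1 -> legal
(3,5): flips 2 -> legal
(4,0): no bracket -> illegal
(4,1): no bracket -> illegal
(4,3): no bracket -> illegal
(4,4): flips 1 -> legal
(4,5): no bracket -> illegal
(5,0): no bracket -> illegal
(5,2): flips 1 -> legal
(5,3): no bracket -> illegal
W mobility = 8

Answer: B=6 W=8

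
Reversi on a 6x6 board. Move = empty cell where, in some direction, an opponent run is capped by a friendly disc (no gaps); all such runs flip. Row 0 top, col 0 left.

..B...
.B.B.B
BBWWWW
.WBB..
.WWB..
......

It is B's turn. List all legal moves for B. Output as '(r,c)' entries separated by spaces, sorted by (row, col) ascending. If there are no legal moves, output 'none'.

Answer: (1,2) (1,4) (3,0) (3,5) (4,0) (5,0) (5,1) (5,2) (5,3)

Derivation:
(1,2): flips 1 -> legal
(1,4): flips 1 -> legal
(3,0): flips 1 -> legal
(3,4): no bracket -> illegal
(3,5): flips 2 -> legal
(4,0): flips 4 -> legal
(5,0): flips 1 -> legal
(5,1): flips 3 -> legal
(5,2): flips 1 -> legal
(5,3): flips 2 -> legal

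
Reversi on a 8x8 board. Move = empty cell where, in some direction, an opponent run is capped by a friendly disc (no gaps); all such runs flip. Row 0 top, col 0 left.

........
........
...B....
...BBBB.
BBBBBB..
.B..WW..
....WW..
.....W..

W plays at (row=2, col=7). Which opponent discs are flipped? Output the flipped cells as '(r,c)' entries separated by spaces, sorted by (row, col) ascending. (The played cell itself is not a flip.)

Dir NW: first cell '.' (not opp) -> no flip
Dir N: first cell '.' (not opp) -> no flip
Dir NE: edge -> no flip
Dir W: first cell '.' (not opp) -> no flip
Dir E: edge -> no flip
Dir SW: opp run (3,6) (4,5) capped by W -> flip
Dir S: first cell '.' (not opp) -> no flip
Dir SE: edge -> no flip

Answer: (3,6) (4,5)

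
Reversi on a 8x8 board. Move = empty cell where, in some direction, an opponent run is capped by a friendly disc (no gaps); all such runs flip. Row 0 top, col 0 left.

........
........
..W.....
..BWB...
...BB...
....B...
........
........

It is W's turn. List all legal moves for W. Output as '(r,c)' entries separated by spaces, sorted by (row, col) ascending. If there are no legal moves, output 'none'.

(2,1): no bracket -> illegal
(2,3): no bracket -> illegal
(2,4): no bracket -> illegal
(2,5): no bracket -> illegal
(3,1): flips 1 -> legal
(3,5): flips 1 -> legal
(4,1): no bracket -> illegal
(4,2): flips 1 -> legal
(4,5): no bracket -> illegal
(5,2): no bracket -> illegal
(5,3): flips 1 -> legal
(5,5): flips 1 -> legal
(6,3): no bracket -> illegal
(6,4): no bracket -> illegal
(6,5): no bracket -> illegal

Answer: (3,1) (3,5) (4,2) (5,3) (5,5)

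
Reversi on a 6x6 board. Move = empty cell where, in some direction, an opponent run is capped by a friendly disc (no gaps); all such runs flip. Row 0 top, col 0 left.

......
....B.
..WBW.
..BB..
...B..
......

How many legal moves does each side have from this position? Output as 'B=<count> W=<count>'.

Answer: B=6 W=3

Derivation:
-- B to move --
(1,1): flips 1 -> legal
(1,2): flips 1 -> legal
(1,3): no bracket -> illegal
(1,5): flips 1 -> legal
(2,1): flips 1 -> legal
(2,5): flips 1 -> legal
(3,1): no bracket -> illegal
(3,4): flips 1 -> legal
(3,5): no bracket -> illegal
B mobility = 6
-- W to move --
(0,3): no bracket -> illegal
(0,4): flips 1 -> legal
(0,5): no bracket -> illegal
(1,2): no bracket -> illegal
(1,3): no bracket -> illegal
(1,5): no bracket -> illegal
(2,1): no bracket -> illegal
(2,5): no bracket -> illegal
(3,1): no bracket -> illegal
(3,4): no bracket -> illegal
(4,1): no bracket -> illegal
(4,2): flips 2 -> legal
(4,4): flips 1 -> legal
(5,2): no bracket -> illegal
(5,3): no bracket -> illegal
(5,4): no bracket -> illegal
W mobility = 3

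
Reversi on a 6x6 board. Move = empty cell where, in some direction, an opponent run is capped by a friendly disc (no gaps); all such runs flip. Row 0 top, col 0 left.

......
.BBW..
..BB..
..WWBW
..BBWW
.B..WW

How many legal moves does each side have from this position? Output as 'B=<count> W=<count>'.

-- B to move --
(0,2): no bracket -> illegal
(0,3): flips 1 -> legal
(0,4): flips 1 -> legal
(1,4): flips 1 -> legal
(2,1): flips 1 -> legal
(2,4): flips 1 -> legal
(2,5): no bracket -> illegal
(3,1): flips 2 -> legal
(4,1): flips 1 -> legal
(5,3): no bracket -> illegal
B mobility = 7
-- W to move --
(0,0): flips 2 -> legal
(0,1): flips 3 -> legal
(0,2): flips 2 -> legal
(0,3): no bracket -> illegal
(1,0): flips 2 -> legal
(1,4): flips 1 -> legal
(2,0): no bracket -> illegal
(2,1): no bracket -> illegal
(2,4): flips 1 -> legal
(2,5): no bracket -> illegal
(3,1): flips 1 -> legal
(4,0): no bracket -> illegal
(4,1): flips 2 -> legal
(5,0): no bracket -> illegal
(5,2): flips 1 -> legal
(5,3): flips 1 -> legal
W mobility = 10

Answer: B=7 W=10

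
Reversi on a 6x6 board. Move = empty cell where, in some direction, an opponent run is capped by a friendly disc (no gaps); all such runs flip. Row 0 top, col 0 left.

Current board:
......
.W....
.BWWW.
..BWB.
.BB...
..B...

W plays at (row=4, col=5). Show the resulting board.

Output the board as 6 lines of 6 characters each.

Place W at (4,5); scan 8 dirs for brackets.
Dir NW: opp run (3,4) capped by W -> flip
Dir N: first cell '.' (not opp) -> no flip
Dir NE: edge -> no flip
Dir W: first cell '.' (not opp) -> no flip
Dir E: edge -> no flip
Dir SW: first cell '.' (not opp) -> no flip
Dir S: first cell '.' (not opp) -> no flip
Dir SE: edge -> no flip
All flips: (3,4)

Answer: ......
.W....
.BWWW.
..BWW.
.BB..W
..B...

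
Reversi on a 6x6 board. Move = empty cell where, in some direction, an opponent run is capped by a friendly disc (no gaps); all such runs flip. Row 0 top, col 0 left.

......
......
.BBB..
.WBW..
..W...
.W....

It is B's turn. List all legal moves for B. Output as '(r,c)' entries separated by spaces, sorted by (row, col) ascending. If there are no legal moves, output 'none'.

Answer: (3,0) (3,4) (4,0) (4,1) (4,3) (4,4) (5,2)

Derivation:
(2,0): no bracket -> illegal
(2,4): no bracket -> illegal
(3,0): flips 1 -> legal
(3,4): flips 1 -> legal
(4,0): flips 1 -> legal
(4,1): flips 1 -> legal
(4,3): flips 1 -> legal
(4,4): flips 1 -> legal
(5,0): no bracket -> illegal
(5,2): flips 1 -> legal
(5,3): no bracket -> illegal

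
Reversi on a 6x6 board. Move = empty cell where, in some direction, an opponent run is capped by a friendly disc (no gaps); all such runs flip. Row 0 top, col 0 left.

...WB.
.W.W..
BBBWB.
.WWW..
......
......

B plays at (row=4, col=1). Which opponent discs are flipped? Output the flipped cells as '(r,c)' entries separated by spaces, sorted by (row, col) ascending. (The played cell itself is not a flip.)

Dir NW: first cell '.' (not opp) -> no flip
Dir N: opp run (3,1) capped by B -> flip
Dir NE: opp run (3,2) (2,3), next='.' -> no flip
Dir W: first cell '.' (not opp) -> no flip
Dir E: first cell '.' (not opp) -> no flip
Dir SW: first cell '.' (not opp) -> no flip
Dir S: first cell '.' (not opp) -> no flip
Dir SE: first cell '.' (not opp) -> no flip

Answer: (3,1)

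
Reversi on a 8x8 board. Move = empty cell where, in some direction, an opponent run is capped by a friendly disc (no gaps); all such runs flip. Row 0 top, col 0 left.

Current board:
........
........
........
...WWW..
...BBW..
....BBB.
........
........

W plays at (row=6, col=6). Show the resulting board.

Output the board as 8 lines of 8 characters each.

Answer: ........
........
........
...WWW..
...BWW..
....BWB.
......W.
........

Derivation:
Place W at (6,6); scan 8 dirs for brackets.
Dir NW: opp run (5,5) (4,4) capped by W -> flip
Dir N: opp run (5,6), next='.' -> no flip
Dir NE: first cell '.' (not opp) -> no flip
Dir W: first cell '.' (not opp) -> no flip
Dir E: first cell '.' (not opp) -> no flip
Dir SW: first cell '.' (not opp) -> no flip
Dir S: first cell '.' (not opp) -> no flip
Dir SE: first cell '.' (not opp) -> no flip
All flips: (4,4) (5,5)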